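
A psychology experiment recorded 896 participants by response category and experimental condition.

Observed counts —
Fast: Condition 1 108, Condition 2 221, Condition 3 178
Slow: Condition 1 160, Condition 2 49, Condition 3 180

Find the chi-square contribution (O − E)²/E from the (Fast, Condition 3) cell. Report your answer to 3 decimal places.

Row total (Fast) = 507; column total (Condition 3) = 358; N = 896.
Expected count E = 507 × 358 / 896 = 202.5737.
Contribution = (O − E)²/E = (178 − 202.5737)² / 202.5737 = 2.981.

2.981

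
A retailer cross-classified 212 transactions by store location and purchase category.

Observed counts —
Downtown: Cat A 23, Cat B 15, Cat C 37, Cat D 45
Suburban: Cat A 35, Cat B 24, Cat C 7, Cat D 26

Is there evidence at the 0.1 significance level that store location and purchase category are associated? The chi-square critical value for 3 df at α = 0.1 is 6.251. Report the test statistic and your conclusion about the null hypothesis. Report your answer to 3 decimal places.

Row totals: 120, 92. Column totals: 58, 39, 44, 71. Grand total N = 212.
Expected counts (row total × column total / N):
  Downtown, Cat A: 120×58/212 = 32.8302
  Downtown, Cat B: 120×39/212 = 22.0755
  Downtown, Cat C: 120×44/212 = 24.9057
  Downtown, Cat D: 120×71/212 = 40.1887
  Suburban, Cat A: 92×58/212 = 25.1698
  Suburban, Cat B: 92×39/212 = 16.9245
  Suburban, Cat C: 92×44/212 = 19.0943
  Suburban, Cat D: 92×71/212 = 30.8113
Contributions (O − E)²/E:
  (23 − 32.8302)²/32.8302 = 2.9434
  (15 − 22.0755)²/22.0755 = 2.2678
  (37 − 24.9057)²/24.9057 = 5.8730
  (45 − 40.1887)²/40.1887 = 0.5760
  (35 − 25.1698)²/25.1698 = 3.8392
  (24 − 16.9245)²/16.9245 = 2.9580
  (7 − 19.0943)²/19.0943 = 7.6605
  (26 − 30.8113)²/30.8113 = 0.7513
χ² = 2.9434 + 2.2678 + 5.8730 + 0.5760 + 3.8392 + 2.9580 + 7.6605 + 0.7513 = 26.869
df = (2−1)(4−1) = 3. Since 26.869 > 6.251, reject the null hypothesis of independence at α = 0.1.

26.869; reject H₀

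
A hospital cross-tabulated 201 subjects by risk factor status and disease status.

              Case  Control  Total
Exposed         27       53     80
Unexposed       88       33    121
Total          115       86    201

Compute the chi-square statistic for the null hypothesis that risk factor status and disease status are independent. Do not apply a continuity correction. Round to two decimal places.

Grand total N = 201.
Expected counts (row total × column total / N):
  Exposed, Case: 80×115/201 = 45.771
  Exposed, Control: 80×86/201 = 34.229
  Unexposed, Case: 121×115/201 = 69.229
  Unexposed, Control: 121×86/201 = 51.771
Contributions (O − E)²/E:
  (27 − 45.771)²/45.771 = 7.6981
  (53 − 34.229)²/34.229 = 10.2939
  (88 − 69.229)²/69.229 = 5.0896
  (33 − 51.771)²/51.771 = 6.8059
χ² = 7.6981 + 10.2939 + 5.0896 + 6.8059 = 29.89

29.89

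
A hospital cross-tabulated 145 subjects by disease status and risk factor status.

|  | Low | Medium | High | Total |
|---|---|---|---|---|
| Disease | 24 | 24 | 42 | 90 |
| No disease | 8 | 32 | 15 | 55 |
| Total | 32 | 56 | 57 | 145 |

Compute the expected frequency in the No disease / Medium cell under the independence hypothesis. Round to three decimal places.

Row total (No disease) = 55; column total (Medium) = 56; grand total N = 145.
Expected count = (row total × column total) / N = 55 × 56 / 145 = 21.241.

21.241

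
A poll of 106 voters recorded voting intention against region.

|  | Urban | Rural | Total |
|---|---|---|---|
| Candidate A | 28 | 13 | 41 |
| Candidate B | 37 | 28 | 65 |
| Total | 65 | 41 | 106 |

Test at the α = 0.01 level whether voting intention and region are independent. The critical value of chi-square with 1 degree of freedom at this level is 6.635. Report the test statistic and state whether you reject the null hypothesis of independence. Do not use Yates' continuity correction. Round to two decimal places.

1.37; fail to reject H₀

Grand total N = 106.
Expected counts (row total × column total / N):
  Candidate A, Urban: 41×65/106 = 25.142
  Candidate A, Rural: 41×41/106 = 15.858
  Candidate B, Urban: 65×65/106 = 39.858
  Candidate B, Rural: 65×41/106 = 25.142
Contributions (O − E)²/E:
  (28 − 25.142)²/25.142 = 0.3249
  (13 − 15.858)²/15.858 = 0.5151
  (37 − 39.858)²/39.858 = 0.2049
  (28 − 25.142)²/25.142 = 0.3249
χ² = 0.3249 + 0.5151 + 0.2049 + 0.3249 = 1.37
df = (2−1)(2−1) = 1. Since 1.37 < 6.635, fail to reject the null hypothesis of independence at α = 0.01.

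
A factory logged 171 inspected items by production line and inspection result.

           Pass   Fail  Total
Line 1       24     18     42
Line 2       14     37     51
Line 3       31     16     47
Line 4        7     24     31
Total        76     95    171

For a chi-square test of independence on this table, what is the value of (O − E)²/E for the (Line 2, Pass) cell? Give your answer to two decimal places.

3.31

Row total (Line 2) = 51; column total (Pass) = 76; N = 171.
Expected count E = 51 × 76 / 171 = 22.667.
Contribution = (O − E)²/E = (14 − 22.667)² / 22.667 = 3.31.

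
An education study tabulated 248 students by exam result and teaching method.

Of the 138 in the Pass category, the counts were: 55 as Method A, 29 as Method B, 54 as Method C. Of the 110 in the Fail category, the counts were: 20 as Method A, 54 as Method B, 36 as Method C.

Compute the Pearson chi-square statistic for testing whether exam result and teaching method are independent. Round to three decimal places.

24.616

Row totals: 138, 110. Column totals: 75, 83, 90. Grand total N = 248.
Expected counts (row total × column total / N):
  Pass, Method A: 138×75/248 = 41.7339
  Pass, Method B: 138×83/248 = 46.1855
  Pass, Method C: 138×90/248 = 50.0806
  Fail, Method A: 110×75/248 = 33.2661
  Fail, Method B: 110×83/248 = 36.8145
  Fail, Method C: 110×90/248 = 39.9194
Contributions (O − E)²/E:
  (55 − 41.7339)²/41.7339 = 4.2169
  (29 − 46.1855)²/46.1855 = 6.3947
  (54 − 50.0806)²/50.0806 = 0.3067
  (20 − 33.2661)²/33.2661 = 5.2904
  (54 − 36.8145)²/36.8145 = 8.0224
  (36 − 39.9194)²/39.9194 = 0.3848
χ² = 4.2169 + 6.3947 + 0.3067 + 5.2904 + 8.0224 + 0.3848 = 24.616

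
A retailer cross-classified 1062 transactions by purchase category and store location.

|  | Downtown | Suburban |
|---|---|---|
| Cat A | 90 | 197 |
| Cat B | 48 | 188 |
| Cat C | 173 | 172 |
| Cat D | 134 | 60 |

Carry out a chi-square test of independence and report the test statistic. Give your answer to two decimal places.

126.64

Row totals: 287, 236, 345, 194. Column totals: 445, 617. Grand total N = 1062.
Expected counts (row total × column total / N):
  Cat A, Downtown: 287×445/1062 = 120.259
  Cat A, Suburban: 287×617/1062 = 166.741
  Cat B, Downtown: 236×445/1062 = 98.889
  Cat B, Suburban: 236×617/1062 = 137.111
  Cat C, Downtown: 345×445/1062 = 144.562
  Cat C, Suburban: 345×617/1062 = 200.438
  Cat D, Downtown: 194×445/1062 = 81.290
  Cat D, Suburban: 194×617/1062 = 112.710
Contributions (O − E)²/E:
  (90 − 120.259)²/120.259 = 7.6136
  (197 − 166.741)²/166.741 = 5.4912
  (48 − 98.889)²/98.889 = 26.1879
  (188 − 137.111)²/137.111 = 18.8875
  (173 − 144.562)²/144.562 = 5.5943
  (172 − 200.438)²/200.438 = 4.0348
  (134 − 81.290)²/81.290 = 34.1782
  (60 − 112.710)²/112.710 = 24.6504
χ² = 7.6136 + 5.4912 + 26.1879 + 18.8875 + 5.5943 + 4.0348 + 34.1782 + 24.6504 = 126.64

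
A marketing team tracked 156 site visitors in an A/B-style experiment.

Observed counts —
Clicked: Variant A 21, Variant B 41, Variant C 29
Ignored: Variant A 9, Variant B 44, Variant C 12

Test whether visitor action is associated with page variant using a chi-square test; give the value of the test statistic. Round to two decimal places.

7.84

Row totals: 91, 65. Column totals: 30, 85, 41. Grand total N = 156.
Expected counts (row total × column total / N):
  Clicked, Variant A: 91×30/156 = 17.500
  Clicked, Variant B: 91×85/156 = 49.583
  Clicked, Variant C: 91×41/156 = 23.917
  Ignored, Variant A: 65×30/156 = 12.500
  Ignored, Variant B: 65×85/156 = 35.417
  Ignored, Variant C: 65×41/156 = 17.083
Contributions (O − E)²/E:
  (21 − 17.500)²/17.500 = 0.7000
  (41 − 49.583)²/49.583 = 1.4857
  (29 − 23.917)²/23.917 = 1.0803
  (9 − 12.500)²/12.500 = 0.9800
  (44 − 35.417)²/35.417 = 2.0800
  (12 − 17.083)²/17.083 = 1.5124
χ² = 0.7000 + 1.4857 + 1.0803 + 0.9800 + 2.0800 + 1.5124 = 7.84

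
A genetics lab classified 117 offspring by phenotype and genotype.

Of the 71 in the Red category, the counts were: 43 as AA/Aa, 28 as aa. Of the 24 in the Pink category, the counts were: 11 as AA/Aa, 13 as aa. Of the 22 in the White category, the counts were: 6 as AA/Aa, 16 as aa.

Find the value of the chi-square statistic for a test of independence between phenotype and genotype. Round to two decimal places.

7.81

Row totals: 71, 24, 22. Column totals: 60, 57. Grand total N = 117.
Expected counts (row total × column total / N):
  Red, AA/Aa: 71×60/117 = 36.410
  Red, aa: 71×57/117 = 34.590
  Pink, AA/Aa: 24×60/117 = 12.308
  Pink, aa: 24×57/117 = 11.692
  White, AA/Aa: 22×60/117 = 11.282
  White, aa: 22×57/117 = 10.718
Contributions (O − E)²/E:
  (43 − 36.410)²/36.410 = 1.1928
  (28 − 34.590)²/34.590 = 1.2555
  (11 − 12.308)²/12.308 = 0.1390
  (13 − 11.692)²/11.692 = 0.1463
  (6 − 11.282)²/11.282 = 2.4729
  (16 − 10.718)²/10.718 = 2.6031
χ² = 1.1928 + 1.2555 + 0.1390 + 0.1463 + 2.4729 + 2.6031 = 7.81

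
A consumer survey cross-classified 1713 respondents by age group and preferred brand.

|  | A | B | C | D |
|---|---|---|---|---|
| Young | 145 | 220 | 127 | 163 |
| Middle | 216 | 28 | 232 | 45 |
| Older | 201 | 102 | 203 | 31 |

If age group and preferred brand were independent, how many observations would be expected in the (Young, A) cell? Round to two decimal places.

Row total (Young) = 655; column total (A) = 562; grand total N = 1713.
Expected count = (row total × column total) / N = 655 × 562 / 1713 = 214.89.

214.89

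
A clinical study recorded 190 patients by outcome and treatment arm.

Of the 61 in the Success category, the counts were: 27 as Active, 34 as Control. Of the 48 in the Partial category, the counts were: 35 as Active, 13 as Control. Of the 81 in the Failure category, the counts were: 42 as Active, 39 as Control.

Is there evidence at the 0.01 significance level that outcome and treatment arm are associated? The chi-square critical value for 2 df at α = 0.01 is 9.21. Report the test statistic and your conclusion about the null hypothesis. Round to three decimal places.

9.377; reject H₀

Row totals: 61, 48, 81. Column totals: 104, 86. Grand total N = 190.
Expected counts (row total × column total / N):
  Success, Active: 61×104/190 = 33.3895
  Success, Control: 61×86/190 = 27.6105
  Partial, Active: 48×104/190 = 26.2737
  Partial, Control: 48×86/190 = 21.7263
  Failure, Active: 81×104/190 = 44.3368
  Failure, Control: 81×86/190 = 36.6632
Contributions (O − E)²/E:
  (27 − 33.3895)²/33.3895 = 1.2227
  (34 − 27.6105)²/27.6105 = 1.4786
  (35 − 26.2737)²/26.2737 = 2.8983
  (13 − 21.7263)²/21.7263 = 3.5049
  (42 − 44.3368)²/44.3368 = 0.1232
  (39 − 36.6632)²/36.6632 = 0.1489
χ² = 1.2227 + 1.4786 + 2.8983 + 3.5049 + 0.1232 + 0.1489 = 9.377
df = (3−1)(2−1) = 2. Since 9.377 > 9.21, reject the null hypothesis of independence at α = 0.01.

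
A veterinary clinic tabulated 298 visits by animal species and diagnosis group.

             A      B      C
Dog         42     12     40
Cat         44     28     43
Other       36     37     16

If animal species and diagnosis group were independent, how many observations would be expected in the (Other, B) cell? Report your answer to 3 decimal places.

Row total (Other) = 89; column total (B) = 77; grand total N = 298.
Expected count = (row total × column total) / N = 89 × 77 / 298 = 22.997.

22.997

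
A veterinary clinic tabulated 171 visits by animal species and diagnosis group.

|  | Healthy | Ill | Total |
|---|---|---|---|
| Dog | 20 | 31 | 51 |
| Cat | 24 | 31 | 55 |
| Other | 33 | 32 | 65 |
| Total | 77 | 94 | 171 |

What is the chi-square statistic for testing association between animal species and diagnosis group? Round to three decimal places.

1.605

Grand total N = 171.
Expected counts (row total × column total / N):
  Dog, Healthy: 51×77/171 = 22.9649
  Dog, Ill: 51×94/171 = 28.0351
  Cat, Healthy: 55×77/171 = 24.7661
  Cat, Ill: 55×94/171 = 30.2339
  Other, Healthy: 65×77/171 = 29.2690
  Other, Ill: 65×94/171 = 35.7310
Contributions (O − E)²/E:
  (20 − 22.9649)²/22.9649 = 0.3828
  (31 − 28.0351)²/28.0351 = 0.3136
  (24 − 24.7661)²/24.7661 = 0.0237
  (31 − 30.2339)²/30.2339 = 0.0194
  (33 − 29.2690)²/29.2690 = 0.4756
  (32 − 35.7310)²/35.7310 = 0.3896
χ² = 0.3828 + 0.3136 + 0.0237 + 0.0194 + 0.4756 + 0.3896 = 1.605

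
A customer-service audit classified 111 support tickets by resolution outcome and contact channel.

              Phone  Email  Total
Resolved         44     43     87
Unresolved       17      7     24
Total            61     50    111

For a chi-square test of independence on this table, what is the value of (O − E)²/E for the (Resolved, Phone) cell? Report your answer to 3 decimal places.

0.304

Row total (Resolved) = 87; column total (Phone) = 61; N = 111.
Expected count E = 87 × 61 / 111 = 47.8108.
Contribution = (O − E)²/E = (44 − 47.8108)² / 47.8108 = 0.304.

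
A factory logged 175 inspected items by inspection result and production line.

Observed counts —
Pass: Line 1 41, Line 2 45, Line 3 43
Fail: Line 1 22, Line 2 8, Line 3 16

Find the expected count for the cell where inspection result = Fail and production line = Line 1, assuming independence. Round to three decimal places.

16.560

Row total (Fail) = 46; column total (Line 1) = 63; grand total N = 175.
Expected count = (row total × column total) / N = 46 × 63 / 175 = 16.560.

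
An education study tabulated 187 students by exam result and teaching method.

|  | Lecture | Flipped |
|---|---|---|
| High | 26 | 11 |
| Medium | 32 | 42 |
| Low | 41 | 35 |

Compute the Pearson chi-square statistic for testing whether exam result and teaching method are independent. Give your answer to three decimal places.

7.284

Row totals: 37, 74, 76. Column totals: 99, 88. Grand total N = 187.
Expected counts (row total × column total / N):
  High, Lecture: 37×99/187 = 19.5882
  High, Flipped: 37×88/187 = 17.4118
  Medium, Lecture: 74×99/187 = 39.1765
  Medium, Flipped: 74×88/187 = 34.8235
  Low, Lecture: 76×99/187 = 40.2353
  Low, Flipped: 76×88/187 = 35.7647
Contributions (O − E)²/E:
  (26 − 19.5882)²/19.5882 = 2.0988
  (11 − 17.4118)²/17.4118 = 2.3611
  (32 − 39.1765)²/39.1765 = 1.3146
  (42 − 34.8235)²/34.8235 = 1.4789
  (41 − 40.2353)²/40.2353 = 0.0145
  (35 − 35.7647)²/35.7647 = 0.0164
χ² = 2.0988 + 2.3611 + 1.3146 + 1.4789 + 0.0145 + 0.0164 = 7.284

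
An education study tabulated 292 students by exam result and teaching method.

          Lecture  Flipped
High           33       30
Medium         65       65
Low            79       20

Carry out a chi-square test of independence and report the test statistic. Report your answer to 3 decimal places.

23.185

Row totals: 63, 130, 99. Column totals: 177, 115. Grand total N = 292.
Expected counts (row total × column total / N):
  High, Lecture: 63×177/292 = 38.1884
  High, Flipped: 63×115/292 = 24.8116
  Medium, Lecture: 130×177/292 = 78.8014
  Medium, Flipped: 130×115/292 = 51.1986
  Low, Lecture: 99×177/292 = 60.0103
  Low, Flipped: 99×115/292 = 38.9897
Contributions (O − E)²/E:
  (33 − 38.1884)²/38.1884 = 0.7049
  (30 − 24.8116)²/24.8116 = 1.0850
  (65 − 78.8014)²/78.8014 = 2.4172
  (65 − 51.1986)²/51.1986 = 3.7204
  (79 − 60.0103)²/60.0103 = 6.0091
  (20 − 38.9897)²/38.9897 = 9.2488
χ² = 0.7049 + 1.0850 + 2.4172 + 3.7204 + 6.0091 + 9.2488 = 23.185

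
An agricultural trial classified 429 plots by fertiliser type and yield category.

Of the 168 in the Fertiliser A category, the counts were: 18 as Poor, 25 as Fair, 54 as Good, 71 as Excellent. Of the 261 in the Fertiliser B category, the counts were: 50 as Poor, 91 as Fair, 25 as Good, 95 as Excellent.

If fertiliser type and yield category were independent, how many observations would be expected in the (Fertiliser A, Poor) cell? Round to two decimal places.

Row total (Fertiliser A) = 168; column total (Poor) = 68; grand total N = 429.
Expected count = (row total × column total) / N = 168 × 68 / 429 = 26.63.

26.63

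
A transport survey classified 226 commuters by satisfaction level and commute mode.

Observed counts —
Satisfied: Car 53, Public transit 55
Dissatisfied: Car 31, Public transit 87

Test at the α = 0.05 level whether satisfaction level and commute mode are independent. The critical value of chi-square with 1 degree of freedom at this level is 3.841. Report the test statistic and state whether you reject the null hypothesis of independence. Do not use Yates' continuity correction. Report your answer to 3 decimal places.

Row totals: 108, 118. Column totals: 84, 142. Grand total N = 226.
Expected counts (row total × column total / N):
  Satisfied, Car: 108×84/226 = 40.1416
  Satisfied, Public transit: 108×142/226 = 67.8584
  Dissatisfied, Car: 118×84/226 = 43.8584
  Dissatisfied, Public transit: 118×142/226 = 74.1416
Contributions (O − E)²/E:
  (53 − 40.1416)²/40.1416 = 4.1189
  (55 − 67.8584)²/67.8584 = 2.4365
  (31 − 43.8584)²/43.8584 = 3.7698
  (87 − 74.1416)²/74.1416 = 2.2300
χ² = 4.1189 + 2.4365 + 3.7698 + 2.2300 = 12.555
df = (2−1)(2−1) = 1. Since 12.555 > 3.841, reject the null hypothesis of independence at α = 0.05.

12.555; reject H₀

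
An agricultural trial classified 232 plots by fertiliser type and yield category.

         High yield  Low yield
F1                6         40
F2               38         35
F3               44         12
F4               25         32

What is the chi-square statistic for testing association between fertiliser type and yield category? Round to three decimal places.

44.274

Row totals: 46, 73, 56, 57. Column totals: 113, 119. Grand total N = 232.
Expected counts (row total × column total / N):
  F1, High yield: 46×113/232 = 22.4052
  F1, Low yield: 46×119/232 = 23.5948
  F2, High yield: 73×113/232 = 35.5560
  F2, Low yield: 73×119/232 = 37.4440
  F3, High yield: 56×113/232 = 27.2759
  F3, Low yield: 56×119/232 = 28.7241
  F4, High yield: 57×113/232 = 27.7629
  F4, Low yield: 57×119/232 = 29.2371
Contributions (O − E)²/E:
  (6 − 22.4052)²/22.4052 = 12.0120
  (40 − 23.5948)²/23.5948 = 11.4064
  (38 − 35.5560)²/35.5560 = 0.1680
  (35 − 37.4440)²/37.4440 = 0.1595
  (44 − 27.2759)²/27.2759 = 10.2543
  (12 − 28.7241)²/28.7241 = 9.7373
  (25 − 27.7629)²/27.7629 = 0.2750
  (32 − 29.2371)²/29.2371 = 0.2611
χ² = 12.0120 + 11.4064 + 0.1680 + 0.1595 + 10.2543 + 9.7373 + 0.2750 + 0.2611 = 44.274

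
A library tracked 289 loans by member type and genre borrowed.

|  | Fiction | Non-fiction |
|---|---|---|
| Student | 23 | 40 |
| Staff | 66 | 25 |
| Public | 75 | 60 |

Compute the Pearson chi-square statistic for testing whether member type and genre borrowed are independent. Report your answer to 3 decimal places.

Row totals: 63, 91, 135. Column totals: 164, 125. Grand total N = 289.
Expected counts (row total × column total / N):
  Student, Fiction: 63×164/289 = 35.7509
  Student, Non-fiction: 63×125/289 = 27.2491
  Staff, Fiction: 91×164/289 = 51.6401
  Staff, Non-fiction: 91×125/289 = 39.3599
  Public, Fiction: 135×164/289 = 76.6090
  Public, Non-fiction: 135×125/289 = 58.3910
Contributions (O − E)²/E:
  (23 − 35.7509)²/35.7509 = 4.5477
  (40 − 27.2491)²/27.2491 = 5.9666
  (66 − 51.6401)²/51.6401 = 3.9932
  (25 − 39.3599)²/39.3599 = 5.2390
  (75 − 76.6090)²/76.6090 = 0.0338
  (60 − 58.3910)²/58.3910 = 0.0443
χ² = 4.5477 + 5.9666 + 3.9932 + 5.2390 + 0.0338 + 0.0443 = 19.825

19.825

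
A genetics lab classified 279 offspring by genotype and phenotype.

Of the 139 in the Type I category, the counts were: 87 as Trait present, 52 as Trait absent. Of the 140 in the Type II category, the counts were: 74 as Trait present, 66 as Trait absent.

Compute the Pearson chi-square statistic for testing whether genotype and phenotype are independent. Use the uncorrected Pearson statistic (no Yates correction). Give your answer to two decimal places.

Row totals: 139, 140. Column totals: 161, 118. Grand total N = 279.
Expected counts (row total × column total / N):
  Type I, Trait present: 139×161/279 = 80.211
  Type I, Trait absent: 139×118/279 = 58.789
  Type II, Trait present: 140×161/279 = 80.789
  Type II, Trait absent: 140×118/279 = 59.211
Contributions (O − E)²/E:
  (87 − 80.211)²/80.211 = 0.5746
  (52 − 58.789)²/58.789 = 0.7840
  (74 − 80.789)²/80.789 = 0.5705
  (66 − 59.211)²/59.211 = 0.7784
χ² = 0.5746 + 0.7840 + 0.5705 + 0.7784 = 2.71

2.71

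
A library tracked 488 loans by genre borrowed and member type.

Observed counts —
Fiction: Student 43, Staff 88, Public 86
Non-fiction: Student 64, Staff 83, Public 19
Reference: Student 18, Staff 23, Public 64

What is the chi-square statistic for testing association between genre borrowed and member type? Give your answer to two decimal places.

77.81

Row totals: 217, 166, 105. Column totals: 125, 194, 169. Grand total N = 488.
Expected counts (row total × column total / N):
  Fiction, Student: 217×125/488 = 55.5840
  Fiction, Staff: 217×194/488 = 86.2664
  Fiction, Public: 217×169/488 = 75.1496
  Non-fiction, Student: 166×125/488 = 42.5205
  Non-fiction, Staff: 166×194/488 = 65.9918
  Non-fiction, Public: 166×169/488 = 57.4877
  Reference, Student: 105×125/488 = 26.8955
  Reference, Staff: 105×194/488 = 41.7418
  Reference, Public: 105×169/488 = 36.3627
Contributions (O − E)²/E:
  (43 − 55.5840)²/55.5840 = 2.8490
  (88 − 86.2664)²/86.2664 = 0.0348
  (86 − 75.1496)²/75.1496 = 1.5666
  (64 − 42.5205)²/42.5205 = 10.8505
  (83 − 65.9918)²/65.9918 = 4.3836
  (19 − 57.4877)²/57.4877 = 25.7673
  (18 − 26.8955)²/26.8955 = 2.9421
  (23 − 41.7418)²/41.7418 = 8.4149
  (64 − 36.3627)²/36.3627 = 21.0056
χ² = 2.8490 + 0.0348 + 1.5666 + 10.8505 + 4.3836 + 25.7673 + 2.9421 + 8.4149 + 21.0056 = 77.81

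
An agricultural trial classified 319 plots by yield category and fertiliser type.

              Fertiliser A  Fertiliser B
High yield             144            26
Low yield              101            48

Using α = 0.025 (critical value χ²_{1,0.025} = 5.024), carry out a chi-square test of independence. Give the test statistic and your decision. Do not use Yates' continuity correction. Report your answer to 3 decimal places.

12.760; reject H₀

Row totals: 170, 149. Column totals: 245, 74. Grand total N = 319.
Expected counts (row total × column total / N):
  High yield, Fertiliser A: 170×245/319 = 130.5643
  High yield, Fertiliser B: 170×74/319 = 39.4357
  Low yield, Fertiliser A: 149×245/319 = 114.4357
  Low yield, Fertiliser B: 149×74/319 = 34.5643
Contributions (O − E)²/E:
  (144 − 130.5643)²/130.5643 = 1.3826
  (26 − 39.4357)²/39.4357 = 4.5775
  (101 − 114.4357)²/114.4357 = 1.5775
  (48 − 34.5643)²/34.5643 = 5.2227
χ² = 1.3826 + 4.5775 + 1.5775 + 5.2227 = 12.760
df = (2−1)(2−1) = 1. Since 12.760 > 5.024, reject the null hypothesis of independence at α = 0.025.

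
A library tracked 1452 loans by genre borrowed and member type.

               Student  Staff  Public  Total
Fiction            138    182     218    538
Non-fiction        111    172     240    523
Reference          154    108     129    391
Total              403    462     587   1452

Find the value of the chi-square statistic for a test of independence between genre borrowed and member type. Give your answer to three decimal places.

40.198

Grand total N = 1452.
Expected counts (row total × column total / N):
  Fiction, Student: 538×403/1452 = 149.3209
  Fiction, Staff: 538×462/1452 = 171.1818
  Fiction, Public: 538×587/1452 = 217.4972
  Non-fiction, Student: 523×403/1452 = 145.1577
  Non-fiction, Staff: 523×462/1452 = 166.4091
  Non-fiction, Public: 523×587/1452 = 211.4332
  Reference, Student: 391×403/1452 = 108.5213
  Reference, Staff: 391×462/1452 = 124.4091
  Reference, Public: 391×587/1452 = 158.0696
Contributions (O − E)²/E:
  (138 − 149.3209)²/149.3209 = 0.8583
  (182 − 171.1818)²/171.1818 = 0.6837
  (218 − 217.4972)²/217.4972 = 0.0012
  (111 − 145.1577)²/145.1577 = 8.0378
  (172 − 166.4091)²/166.4091 = 0.1878
  (240 − 211.4332)²/211.4332 = 3.8597
  (154 − 108.5213)²/108.5213 = 19.0590
  (108 − 124.4091)²/124.4091 = 2.1643
  (129 − 158.0696)²/158.0696 = 5.3460
χ² = 0.8583 + 0.6837 + 0.0012 + 8.0378 + 0.1878 + 3.8597 + 19.0590 + 2.1643 + 5.3460 = 40.198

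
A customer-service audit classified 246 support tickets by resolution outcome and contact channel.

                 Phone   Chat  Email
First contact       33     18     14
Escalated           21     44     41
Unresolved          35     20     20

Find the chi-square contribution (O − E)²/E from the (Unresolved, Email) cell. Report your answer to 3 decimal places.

Row total (Unresolved) = 75; column total (Email) = 75; N = 246.
Expected count E = 75 × 75 / 246 = 22.8659.
Contribution = (O − E)²/E = (20 − 22.8659)² / 22.8659 = 0.359.

0.359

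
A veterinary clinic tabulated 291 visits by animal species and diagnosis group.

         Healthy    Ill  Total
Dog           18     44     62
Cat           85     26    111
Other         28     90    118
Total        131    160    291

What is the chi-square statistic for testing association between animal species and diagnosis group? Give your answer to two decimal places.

72.67

Grand total N = 291.
Expected counts (row total × column total / N):
  Dog, Healthy: 62×131/291 = 27.911
  Dog, Ill: 62×160/291 = 34.089
  Cat, Healthy: 111×131/291 = 49.969
  Cat, Ill: 111×160/291 = 61.031
  Other, Healthy: 118×131/291 = 53.120
  Other, Ill: 118×160/291 = 64.880
Contributions (O − E)²/E:
  (18 − 27.911)²/27.911 = 3.5193
  (44 − 34.089)²/34.089 = 2.8815
  (85 − 49.969)²/49.969 = 24.5586
  (26 − 61.031)²/61.031 = 20.1073
  (28 − 53.120)²/53.120 = 11.8790
  (90 − 64.880)²/64.880 = 9.7259
χ² = 3.5193 + 2.8815 + 24.5586 + 20.1073 + 11.8790 + 9.7259 = 72.67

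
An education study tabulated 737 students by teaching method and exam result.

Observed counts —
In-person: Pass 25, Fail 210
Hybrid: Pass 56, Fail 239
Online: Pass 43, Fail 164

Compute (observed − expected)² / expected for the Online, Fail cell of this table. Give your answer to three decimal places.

Row total (Online) = 207; column total (Fail) = 613; N = 737.
Expected count E = 207 × 613 / 737 = 172.1723.
Contribution = (O − E)²/E = (164 − 172.1723)² / 172.1723 = 0.388.

0.388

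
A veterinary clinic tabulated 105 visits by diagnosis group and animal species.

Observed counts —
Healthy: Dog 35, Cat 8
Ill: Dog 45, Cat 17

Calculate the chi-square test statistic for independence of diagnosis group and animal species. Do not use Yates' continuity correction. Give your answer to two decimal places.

Row totals: 43, 62. Column totals: 80, 25. Grand total N = 105.
Expected counts (row total × column total / N):
  Healthy, Dog: 43×80/105 = 32.762
  Healthy, Cat: 43×25/105 = 10.238
  Ill, Dog: 62×80/105 = 47.238
  Ill, Cat: 62×25/105 = 14.762
Contributions (O − E)²/E:
  (35 − 32.762)²/32.762 = 0.1529
  (8 − 10.238)²/10.238 = 0.4892
  (45 − 47.238)²/47.238 = 0.1060
  (17 − 14.762)²/14.762 = 0.3393
χ² = 0.1529 + 0.4892 + 0.1060 + 0.3393 = 1.09

1.09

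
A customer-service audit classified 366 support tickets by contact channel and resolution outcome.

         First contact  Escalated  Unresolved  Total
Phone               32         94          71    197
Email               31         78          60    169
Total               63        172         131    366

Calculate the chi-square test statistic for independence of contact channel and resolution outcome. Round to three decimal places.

Grand total N = 366.
Expected counts (row total × column total / N):
  Phone, First contact: 197×63/366 = 33.9098
  Phone, Escalated: 197×172/366 = 92.5792
  Phone, Unresolved: 197×131/366 = 70.5109
  Email, First contact: 169×63/366 = 29.0902
  Email, Escalated: 169×172/366 = 79.4208
  Email, Unresolved: 169×131/366 = 60.4891
Contributions (O − E)²/E:
  (32 − 33.9098)²/33.9098 = 0.1076
  (94 − 92.5792)²/92.5792 = 0.0218
  (71 − 70.5109)²/70.5109 = 0.0034
  (31 − 29.0902)²/29.0902 = 0.1254
  (78 − 79.4208)²/79.4208 = 0.0254
  (60 − 60.4891)²/60.4891 = 0.0040
χ² = 0.1076 + 0.0218 + 0.0034 + 0.1254 + 0.0254 + 0.0040 = 0.288

0.288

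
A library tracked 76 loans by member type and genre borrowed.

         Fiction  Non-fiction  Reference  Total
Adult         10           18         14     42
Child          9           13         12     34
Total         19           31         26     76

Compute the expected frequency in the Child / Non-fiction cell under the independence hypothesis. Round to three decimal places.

13.868

Row total (Child) = 34; column total (Non-fiction) = 31; grand total N = 76.
Expected count = (row total × column total) / N = 34 × 31 / 76 = 13.868.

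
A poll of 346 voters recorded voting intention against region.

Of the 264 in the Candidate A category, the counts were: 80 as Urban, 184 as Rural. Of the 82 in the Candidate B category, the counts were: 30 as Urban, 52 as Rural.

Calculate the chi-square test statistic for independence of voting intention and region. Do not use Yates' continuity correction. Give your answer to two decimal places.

Row totals: 264, 82. Column totals: 110, 236. Grand total N = 346.
Expected counts (row total × column total / N):
  Candidate A, Urban: 264×110/346 = 83.931
  Candidate A, Rural: 264×236/346 = 180.069
  Candidate B, Urban: 82×110/346 = 26.069
  Candidate B, Rural: 82×236/346 = 55.931
Contributions (O − E)²/E:
  (80 − 83.931)²/83.931 = 0.1841
  (184 − 180.069)²/180.069 = 0.0858
  (30 − 26.069)²/26.069 = 0.5928
  (52 − 55.931)²/55.931 = 0.2763
χ² = 0.1841 + 0.0858 + 0.5928 + 0.2763 = 1.14

1.14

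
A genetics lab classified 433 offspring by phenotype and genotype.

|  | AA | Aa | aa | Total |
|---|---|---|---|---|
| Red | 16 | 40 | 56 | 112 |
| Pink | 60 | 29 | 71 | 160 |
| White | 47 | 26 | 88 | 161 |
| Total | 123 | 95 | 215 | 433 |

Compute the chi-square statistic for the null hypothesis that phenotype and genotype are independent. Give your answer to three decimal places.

27.475

Grand total N = 433.
Expected counts (row total × column total / N):
  Red, AA: 112×123/433 = 31.8152
  Red, Aa: 112×95/433 = 24.5727
  Red, aa: 112×215/433 = 55.6120
  Pink, AA: 160×123/433 = 45.4503
  Pink, Aa: 160×95/433 = 35.1039
  Pink, aa: 160×215/433 = 79.4457
  White, AA: 161×123/433 = 45.7344
  White, Aa: 161×95/433 = 35.3233
  White, aa: 161×215/433 = 79.9423
Contributions (O − E)²/E:
  (16 − 31.8152)²/31.8152 = 7.8617
  (40 − 24.5727)²/24.5727 = 9.6856
  (56 − 55.6120)²/55.6120 = 0.0027
  (60 − 45.4503)²/45.4503 = 4.6577
  (29 − 35.1039)²/35.1039 = 1.0614
  (71 − 79.4457)²/79.4457 = 0.8978
  (47 − 45.7344)²/45.7344 = 0.0350
  (26 − 35.3233)²/35.3233 = 2.4608
  (88 − 79.9423)²/79.9423 = 0.8122
χ² = 7.8617 + 9.6856 + 0.0027 + 4.6577 + 1.0614 + 0.8978 + 0.0350 + 2.4608 + 0.8122 = 27.475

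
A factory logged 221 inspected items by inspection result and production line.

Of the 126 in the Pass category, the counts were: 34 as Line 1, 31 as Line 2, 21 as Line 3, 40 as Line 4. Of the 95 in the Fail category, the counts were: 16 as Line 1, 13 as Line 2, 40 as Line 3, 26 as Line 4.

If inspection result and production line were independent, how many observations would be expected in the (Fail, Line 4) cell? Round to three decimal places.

28.371

Row total (Fail) = 95; column total (Line 4) = 66; grand total N = 221.
Expected count = (row total × column total) / N = 95 × 66 / 221 = 28.371.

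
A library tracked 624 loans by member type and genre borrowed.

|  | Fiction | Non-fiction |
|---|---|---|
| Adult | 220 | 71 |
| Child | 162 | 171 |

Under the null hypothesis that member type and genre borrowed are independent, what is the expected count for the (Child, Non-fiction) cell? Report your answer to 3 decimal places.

Row total (Child) = 333; column total (Non-fiction) = 242; grand total N = 624.
Expected count = (row total × column total) / N = 333 × 242 / 624 = 129.144.

129.144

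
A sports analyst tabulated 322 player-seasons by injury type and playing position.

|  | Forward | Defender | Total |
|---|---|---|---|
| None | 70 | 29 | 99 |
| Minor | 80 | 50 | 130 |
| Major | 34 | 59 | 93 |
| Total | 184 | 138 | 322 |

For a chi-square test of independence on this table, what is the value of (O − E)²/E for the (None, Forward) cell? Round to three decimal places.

Row total (None) = 99; column total (Forward) = 184; N = 322.
Expected count E = 99 × 184 / 322 = 56.5714.
Contribution = (O − E)²/E = (70 − 56.5714)² / 56.5714 = 3.188.

3.188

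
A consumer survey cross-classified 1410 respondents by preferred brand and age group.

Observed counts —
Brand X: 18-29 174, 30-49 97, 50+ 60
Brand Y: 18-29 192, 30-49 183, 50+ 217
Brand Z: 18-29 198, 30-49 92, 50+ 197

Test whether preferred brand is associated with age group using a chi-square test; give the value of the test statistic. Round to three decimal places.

Row totals: 331, 592, 487. Column totals: 564, 372, 474. Grand total N = 1410.
Expected counts (row total × column total / N):
  Brand X, 18-29: 331×564/1410 = 132.4000
  Brand X, 30-49: 331×372/1410 = 87.3277
  Brand X, 50+: 331×474/1410 = 111.2723
  Brand Y, 18-29: 592×564/1410 = 236.8000
  Brand Y, 30-49: 592×372/1410 = 156.1872
  Brand Y, 50+: 592×474/1410 = 199.0128
  Brand Z, 18-29: 487×564/1410 = 194.8000
  Brand Z, 30-49: 487×372/1410 = 128.4851
  Brand Z, 50+: 487×474/1410 = 163.7149
Contributions (O − E)²/E:
  (174 − 132.4000)²/132.4000 = 13.0707
  (97 − 87.3277)²/87.3277 = 1.0713
  (60 − 111.2723)²/111.2723 = 23.6254
  (192 − 236.8000)²/236.8000 = 8.4757
  (183 − 156.1872)²/156.1872 = 4.6030
  (217 − 199.0128)²/199.0128 = 1.6257
  (198 − 194.8000)²/194.8000 = 0.0526
  (92 − 128.4851)²/128.4851 = 10.3604
  (197 − 163.7149)²/163.7149 = 6.7672
χ² = 13.0707 + 1.0713 + 23.6254 + 8.4757 + 4.6030 + 1.6257 + 0.0526 + 10.3604 + 6.7672 = 69.652

69.652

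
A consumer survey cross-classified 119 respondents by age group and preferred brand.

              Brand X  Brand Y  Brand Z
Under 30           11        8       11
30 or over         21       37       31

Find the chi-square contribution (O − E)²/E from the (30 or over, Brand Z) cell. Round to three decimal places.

0.005

Row total (30 or over) = 89; column total (Brand Z) = 42; N = 119.
Expected count E = 89 × 42 / 119 = 31.4118.
Contribution = (O − E)²/E = (31 − 31.4118)² / 31.4118 = 0.005.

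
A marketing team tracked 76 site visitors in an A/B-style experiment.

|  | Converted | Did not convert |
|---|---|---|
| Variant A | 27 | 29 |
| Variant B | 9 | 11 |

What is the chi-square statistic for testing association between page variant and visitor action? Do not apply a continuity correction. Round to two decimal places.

0.06

Row totals: 56, 20. Column totals: 36, 40. Grand total N = 76.
Expected counts (row total × column total / N):
  Variant A, Converted: 56×36/76 = 26.526
  Variant A, Did not convert: 56×40/76 = 29.474
  Variant B, Converted: 20×36/76 = 9.474
  Variant B, Did not convert: 20×40/76 = 10.526
Contributions (O − E)²/E:
  (27 − 26.526)²/26.526 = 0.0085
  (29 − 29.474)²/29.474 = 0.0076
  (9 − 9.474)²/9.474 = 0.0237
  (11 − 10.526)²/10.526 = 0.0213
χ² = 0.0085 + 0.0076 + 0.0237 + 0.0213 = 0.06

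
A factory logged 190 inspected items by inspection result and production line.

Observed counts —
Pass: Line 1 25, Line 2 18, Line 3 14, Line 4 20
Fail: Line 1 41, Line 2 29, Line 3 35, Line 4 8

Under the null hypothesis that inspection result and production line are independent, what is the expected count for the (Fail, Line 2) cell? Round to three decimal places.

27.953

Row total (Fail) = 113; column total (Line 2) = 47; grand total N = 190.
Expected count = (row total × column total) / N = 113 × 47 / 190 = 27.953.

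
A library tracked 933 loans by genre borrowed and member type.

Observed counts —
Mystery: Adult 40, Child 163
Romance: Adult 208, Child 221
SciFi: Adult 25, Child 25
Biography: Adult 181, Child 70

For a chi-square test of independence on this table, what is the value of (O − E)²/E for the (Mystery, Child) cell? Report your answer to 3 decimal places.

33.152

Row total (Mystery) = 203; column total (Child) = 479; N = 933.
Expected count E = 203 × 479 / 933 = 104.2197.
Contribution = (O − E)²/E = (163 − 104.2197)² / 104.2197 = 33.152.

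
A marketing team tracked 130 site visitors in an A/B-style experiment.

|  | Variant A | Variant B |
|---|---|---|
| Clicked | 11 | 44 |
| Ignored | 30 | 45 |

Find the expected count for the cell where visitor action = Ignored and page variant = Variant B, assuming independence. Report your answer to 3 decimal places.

Row total (Ignored) = 75; column total (Variant B) = 89; grand total N = 130.
Expected count = (row total × column total) / N = 75 × 89 / 130 = 51.346.

51.346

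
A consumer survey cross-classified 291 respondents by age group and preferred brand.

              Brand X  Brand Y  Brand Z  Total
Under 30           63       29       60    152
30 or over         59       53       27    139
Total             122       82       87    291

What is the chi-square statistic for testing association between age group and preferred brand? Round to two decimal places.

19.13

Grand total N = 291.
Expected counts (row total × column total / N):
  Under 30, Brand X: 152×122/291 = 63.725
  Under 30, Brand Y: 152×82/291 = 42.832
  Under 30, Brand Z: 152×87/291 = 45.443
  30 or over, Brand X: 139×122/291 = 58.275
  30 or over, Brand Y: 139×82/291 = 39.168
  30 or over, Brand Z: 139×87/291 = 41.557
Contributions (O − E)²/E:
  (63 − 63.725)²/63.725 = 0.0082
  (29 − 42.832)²/42.832 = 4.4669
  (60 − 45.443)²/45.443 = 4.6631
  (59 − 58.275)²/58.275 = 0.0090
  (53 − 39.168)²/39.168 = 4.8847
  (27 − 41.557)²/41.557 = 5.0992
χ² = 0.0082 + 4.4669 + 4.6631 + 0.0090 + 4.8847 + 5.0992 = 19.13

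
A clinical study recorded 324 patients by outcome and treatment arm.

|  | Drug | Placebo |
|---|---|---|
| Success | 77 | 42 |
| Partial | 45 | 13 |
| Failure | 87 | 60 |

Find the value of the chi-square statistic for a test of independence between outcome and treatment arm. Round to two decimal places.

Row totals: 119, 58, 147. Column totals: 209, 115. Grand total N = 324.
Expected counts (row total × column total / N):
  Success, Drug: 119×209/324 = 76.762
  Success, Placebo: 119×115/324 = 42.238
  Partial, Drug: 58×209/324 = 37.414
  Partial, Placebo: 58×115/324 = 20.586
  Failure, Drug: 147×209/324 = 94.824
  Failure, Placebo: 147×115/324 = 52.176
Contributions (O − E)²/E:
  (77 − 76.762)²/76.762 = 0.0007
  (42 − 42.238)²/42.238 = 0.0013
  (45 − 37.414)²/37.414 = 1.5381
  (13 − 20.586)²/20.586 = 2.7955
  (87 − 94.824)²/94.824 = 0.6456
  (60 − 52.176)²/52.176 = 1.1732
χ² = 0.0007 + 0.0013 + 1.5381 + 2.7955 + 0.6456 + 1.1732 = 6.15

6.15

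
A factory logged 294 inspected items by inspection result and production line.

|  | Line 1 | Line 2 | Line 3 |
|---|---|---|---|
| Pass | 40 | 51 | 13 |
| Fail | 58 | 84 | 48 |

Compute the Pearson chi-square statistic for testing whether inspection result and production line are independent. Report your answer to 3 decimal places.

Row totals: 104, 190. Column totals: 98, 135, 61. Grand total N = 294.
Expected counts (row total × column total / N):
  Pass, Line 1: 104×98/294 = 34.6667
  Pass, Line 2: 104×135/294 = 47.7551
  Pass, Line 3: 104×61/294 = 21.5782
  Fail, Line 1: 190×98/294 = 63.3333
  Fail, Line 2: 190×135/294 = 87.2449
  Fail, Line 3: 190×61/294 = 39.4218
Contributions (O − E)²/E:
  (40 − 34.6667)²/34.6667 = 0.8205
  (51 − 47.7551)²/47.7551 = 0.2205
  (13 − 21.5782)²/21.5782 = 3.4102
  (58 − 63.3333)²/63.3333 = 0.4491
  (84 − 87.2449)²/87.2449 = 0.1207
  (48 − 39.4218)²/39.4218 = 1.8666
χ² = 0.8205 + 0.2205 + 3.4102 + 0.4491 + 0.1207 + 1.8666 = 6.888

6.888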